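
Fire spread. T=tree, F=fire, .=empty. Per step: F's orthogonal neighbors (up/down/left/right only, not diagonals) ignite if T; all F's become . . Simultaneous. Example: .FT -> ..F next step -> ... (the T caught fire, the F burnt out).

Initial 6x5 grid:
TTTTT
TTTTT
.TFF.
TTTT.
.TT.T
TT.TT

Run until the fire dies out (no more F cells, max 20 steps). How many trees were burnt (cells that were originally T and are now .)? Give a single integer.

Answer: 19

Derivation:
Step 1: +5 fires, +2 burnt (F count now 5)
Step 2: +6 fires, +5 burnt (F count now 6)
Step 3: +5 fires, +6 burnt (F count now 5)
Step 4: +2 fires, +5 burnt (F count now 2)
Step 5: +1 fires, +2 burnt (F count now 1)
Step 6: +0 fires, +1 burnt (F count now 0)
Fire out after step 6
Initially T: 22, now '.': 27
Total burnt (originally-T cells now '.'): 19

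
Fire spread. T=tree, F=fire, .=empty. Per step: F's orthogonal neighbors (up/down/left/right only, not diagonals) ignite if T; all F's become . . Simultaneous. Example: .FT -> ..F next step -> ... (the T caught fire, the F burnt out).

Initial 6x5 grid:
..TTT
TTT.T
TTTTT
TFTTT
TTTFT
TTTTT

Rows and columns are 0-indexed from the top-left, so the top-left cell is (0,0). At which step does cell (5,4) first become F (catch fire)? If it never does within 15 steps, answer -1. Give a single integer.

Step 1: cell (5,4)='T' (+8 fires, +2 burnt)
Step 2: cell (5,4)='F' (+9 fires, +8 burnt)
  -> target ignites at step 2
Step 3: cell (5,4)='.' (+4 fires, +9 burnt)
Step 4: cell (5,4)='.' (+2 fires, +4 burnt)
Step 5: cell (5,4)='.' (+2 fires, +2 burnt)
Step 6: cell (5,4)='.' (+0 fires, +2 burnt)
  fire out at step 6

2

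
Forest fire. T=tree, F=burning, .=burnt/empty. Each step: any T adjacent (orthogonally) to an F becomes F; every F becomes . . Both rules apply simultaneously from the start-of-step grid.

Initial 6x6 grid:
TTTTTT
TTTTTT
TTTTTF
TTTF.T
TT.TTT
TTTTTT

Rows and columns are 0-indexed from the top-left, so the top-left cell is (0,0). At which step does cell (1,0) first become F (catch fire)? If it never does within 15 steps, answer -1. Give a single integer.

Step 1: cell (1,0)='T' (+6 fires, +2 burnt)
Step 2: cell (1,0)='T' (+8 fires, +6 burnt)
Step 3: cell (1,0)='T' (+9 fires, +8 burnt)
Step 4: cell (1,0)='T' (+5 fires, +9 burnt)
Step 5: cell (1,0)='F' (+3 fires, +5 burnt)
  -> target ignites at step 5
Step 6: cell (1,0)='.' (+1 fires, +3 burnt)
Step 7: cell (1,0)='.' (+0 fires, +1 burnt)
  fire out at step 7

5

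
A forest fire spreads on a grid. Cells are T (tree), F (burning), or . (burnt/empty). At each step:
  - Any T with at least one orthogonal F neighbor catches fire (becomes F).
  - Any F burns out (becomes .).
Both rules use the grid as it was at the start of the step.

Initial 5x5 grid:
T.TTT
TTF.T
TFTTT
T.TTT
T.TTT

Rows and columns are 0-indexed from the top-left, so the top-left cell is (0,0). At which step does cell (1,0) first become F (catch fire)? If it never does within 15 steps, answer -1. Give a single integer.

Step 1: cell (1,0)='T' (+4 fires, +2 burnt)
Step 2: cell (1,0)='F' (+5 fires, +4 burnt)
  -> target ignites at step 2
Step 3: cell (1,0)='.' (+6 fires, +5 burnt)
Step 4: cell (1,0)='.' (+3 fires, +6 burnt)
Step 5: cell (1,0)='.' (+1 fires, +3 burnt)
Step 6: cell (1,0)='.' (+0 fires, +1 burnt)
  fire out at step 6

2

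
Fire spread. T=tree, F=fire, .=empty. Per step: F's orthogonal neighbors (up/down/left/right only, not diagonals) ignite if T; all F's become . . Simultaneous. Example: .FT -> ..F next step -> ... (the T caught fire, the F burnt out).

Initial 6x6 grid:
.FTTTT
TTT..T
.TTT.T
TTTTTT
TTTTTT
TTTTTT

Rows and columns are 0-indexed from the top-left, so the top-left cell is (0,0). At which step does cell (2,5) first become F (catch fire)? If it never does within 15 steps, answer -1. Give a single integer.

Step 1: cell (2,5)='T' (+2 fires, +1 burnt)
Step 2: cell (2,5)='T' (+4 fires, +2 burnt)
Step 3: cell (2,5)='T' (+3 fires, +4 burnt)
Step 4: cell (2,5)='T' (+5 fires, +3 burnt)
Step 5: cell (2,5)='T' (+5 fires, +5 burnt)
Step 6: cell (2,5)='F' (+5 fires, +5 burnt)
  -> target ignites at step 6
Step 7: cell (2,5)='.' (+3 fires, +5 burnt)
Step 8: cell (2,5)='.' (+2 fires, +3 burnt)
Step 9: cell (2,5)='.' (+1 fires, +2 burnt)
Step 10: cell (2,5)='.' (+0 fires, +1 burnt)
  fire out at step 10

6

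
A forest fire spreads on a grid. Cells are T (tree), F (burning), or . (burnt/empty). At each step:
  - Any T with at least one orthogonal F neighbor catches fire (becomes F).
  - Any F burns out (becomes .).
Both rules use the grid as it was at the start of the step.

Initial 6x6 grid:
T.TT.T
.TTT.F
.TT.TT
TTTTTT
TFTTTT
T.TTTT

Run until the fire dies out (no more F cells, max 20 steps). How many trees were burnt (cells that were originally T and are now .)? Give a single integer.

Step 1: +5 fires, +2 burnt (F count now 5)
Step 2: +8 fires, +5 burnt (F count now 8)
Step 3: +7 fires, +8 burnt (F count now 7)
Step 4: +3 fires, +7 burnt (F count now 3)
Step 5: +2 fires, +3 burnt (F count now 2)
Step 6: +1 fires, +2 burnt (F count now 1)
Step 7: +0 fires, +1 burnt (F count now 0)
Fire out after step 7
Initially T: 27, now '.': 35
Total burnt (originally-T cells now '.'): 26

Answer: 26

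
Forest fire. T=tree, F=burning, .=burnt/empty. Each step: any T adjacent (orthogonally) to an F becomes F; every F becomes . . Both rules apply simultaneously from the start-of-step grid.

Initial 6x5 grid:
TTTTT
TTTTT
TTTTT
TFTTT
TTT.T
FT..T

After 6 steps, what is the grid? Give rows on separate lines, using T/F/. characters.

Step 1: 6 trees catch fire, 2 burn out
  TTTTT
  TTTTT
  TFTTT
  F.FTT
  FFT.T
  .F..T
Step 2: 5 trees catch fire, 6 burn out
  TTTTT
  TFTTT
  F.FTT
  ...FT
  ..F.T
  ....T
Step 3: 5 trees catch fire, 5 burn out
  TFTTT
  F.FTT
  ...FT
  ....F
  ....T
  ....T
Step 4: 5 trees catch fire, 5 burn out
  F.FTT
  ...FT
  ....F
  .....
  ....F
  ....T
Step 5: 3 trees catch fire, 5 burn out
  ...FT
  ....F
  .....
  .....
  .....
  ....F
Step 6: 1 trees catch fire, 3 burn out
  ....F
  .....
  .....
  .....
  .....
  .....

....F
.....
.....
.....
.....
.....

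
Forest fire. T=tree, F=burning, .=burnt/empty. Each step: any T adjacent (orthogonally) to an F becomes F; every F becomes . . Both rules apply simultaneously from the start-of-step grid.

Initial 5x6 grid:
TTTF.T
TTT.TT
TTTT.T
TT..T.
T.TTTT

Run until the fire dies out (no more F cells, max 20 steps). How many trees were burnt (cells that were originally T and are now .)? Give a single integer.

Step 1: +1 fires, +1 burnt (F count now 1)
Step 2: +2 fires, +1 burnt (F count now 2)
Step 3: +3 fires, +2 burnt (F count now 3)
Step 4: +3 fires, +3 burnt (F count now 3)
Step 5: +2 fires, +3 burnt (F count now 2)
Step 6: +1 fires, +2 burnt (F count now 1)
Step 7: +1 fires, +1 burnt (F count now 1)
Step 8: +0 fires, +1 burnt (F count now 0)
Fire out after step 8
Initially T: 22, now '.': 21
Total burnt (originally-T cells now '.'): 13

Answer: 13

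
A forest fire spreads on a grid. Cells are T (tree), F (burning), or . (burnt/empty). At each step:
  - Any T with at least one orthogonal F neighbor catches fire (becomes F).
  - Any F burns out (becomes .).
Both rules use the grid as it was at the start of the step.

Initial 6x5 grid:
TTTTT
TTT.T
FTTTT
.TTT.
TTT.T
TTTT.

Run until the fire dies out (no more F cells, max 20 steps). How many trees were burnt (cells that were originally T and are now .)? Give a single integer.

Answer: 23

Derivation:
Step 1: +2 fires, +1 burnt (F count now 2)
Step 2: +4 fires, +2 burnt (F count now 4)
Step 3: +5 fires, +4 burnt (F count now 5)
Step 4: +6 fires, +5 burnt (F count now 6)
Step 5: +4 fires, +6 burnt (F count now 4)
Step 6: +2 fires, +4 burnt (F count now 2)
Step 7: +0 fires, +2 burnt (F count now 0)
Fire out after step 7
Initially T: 24, now '.': 29
Total burnt (originally-T cells now '.'): 23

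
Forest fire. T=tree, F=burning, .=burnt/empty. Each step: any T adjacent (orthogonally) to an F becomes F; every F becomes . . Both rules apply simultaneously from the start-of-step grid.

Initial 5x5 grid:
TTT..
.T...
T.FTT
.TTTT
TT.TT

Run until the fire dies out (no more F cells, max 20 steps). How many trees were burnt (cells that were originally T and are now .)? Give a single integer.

Step 1: +2 fires, +1 burnt (F count now 2)
Step 2: +3 fires, +2 burnt (F count now 3)
Step 3: +3 fires, +3 burnt (F count now 3)
Step 4: +2 fires, +3 burnt (F count now 2)
Step 5: +0 fires, +2 burnt (F count now 0)
Fire out after step 5
Initially T: 15, now '.': 20
Total burnt (originally-T cells now '.'): 10

Answer: 10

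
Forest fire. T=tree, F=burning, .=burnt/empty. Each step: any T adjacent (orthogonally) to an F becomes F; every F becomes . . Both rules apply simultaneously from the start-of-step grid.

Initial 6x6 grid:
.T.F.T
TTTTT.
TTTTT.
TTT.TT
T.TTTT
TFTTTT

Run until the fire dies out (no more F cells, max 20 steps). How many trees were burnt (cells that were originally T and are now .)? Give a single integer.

Step 1: +3 fires, +2 burnt (F count now 3)
Step 2: +6 fires, +3 burnt (F count now 6)
Step 3: +7 fires, +6 burnt (F count now 7)
Step 4: +8 fires, +7 burnt (F count now 8)
Step 5: +2 fires, +8 burnt (F count now 2)
Step 6: +0 fires, +2 burnt (F count now 0)
Fire out after step 6
Initially T: 27, now '.': 35
Total burnt (originally-T cells now '.'): 26

Answer: 26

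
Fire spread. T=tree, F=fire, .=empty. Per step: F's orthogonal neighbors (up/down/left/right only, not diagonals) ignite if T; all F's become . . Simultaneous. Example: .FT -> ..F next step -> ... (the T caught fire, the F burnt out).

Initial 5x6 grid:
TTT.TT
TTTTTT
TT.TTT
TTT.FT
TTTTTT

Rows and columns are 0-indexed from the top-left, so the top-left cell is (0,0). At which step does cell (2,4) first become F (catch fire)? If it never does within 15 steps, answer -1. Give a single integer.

Step 1: cell (2,4)='F' (+3 fires, +1 burnt)
  -> target ignites at step 1
Step 2: cell (2,4)='.' (+5 fires, +3 burnt)
Step 3: cell (2,4)='.' (+4 fires, +5 burnt)
Step 4: cell (2,4)='.' (+4 fires, +4 burnt)
Step 5: cell (2,4)='.' (+4 fires, +4 burnt)
Step 6: cell (2,4)='.' (+4 fires, +4 burnt)
Step 7: cell (2,4)='.' (+2 fires, +4 burnt)
Step 8: cell (2,4)='.' (+0 fires, +2 burnt)
  fire out at step 8

1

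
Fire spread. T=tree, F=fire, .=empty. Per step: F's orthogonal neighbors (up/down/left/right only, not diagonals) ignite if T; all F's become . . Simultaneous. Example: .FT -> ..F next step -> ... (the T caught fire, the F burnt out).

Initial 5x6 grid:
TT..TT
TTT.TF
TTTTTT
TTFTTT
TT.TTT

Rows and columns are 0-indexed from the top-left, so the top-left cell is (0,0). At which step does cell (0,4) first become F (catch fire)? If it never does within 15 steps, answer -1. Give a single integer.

Step 1: cell (0,4)='T' (+6 fires, +2 burnt)
Step 2: cell (0,4)='F' (+10 fires, +6 burnt)
  -> target ignites at step 2
Step 3: cell (0,4)='.' (+5 fires, +10 burnt)
Step 4: cell (0,4)='.' (+2 fires, +5 burnt)
Step 5: cell (0,4)='.' (+1 fires, +2 burnt)
Step 6: cell (0,4)='.' (+0 fires, +1 burnt)
  fire out at step 6

2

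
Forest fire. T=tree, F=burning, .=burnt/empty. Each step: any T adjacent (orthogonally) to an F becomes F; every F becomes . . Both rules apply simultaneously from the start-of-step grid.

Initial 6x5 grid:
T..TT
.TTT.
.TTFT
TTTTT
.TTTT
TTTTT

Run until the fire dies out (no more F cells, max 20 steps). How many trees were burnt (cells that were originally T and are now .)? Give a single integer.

Step 1: +4 fires, +1 burnt (F count now 4)
Step 2: +6 fires, +4 burnt (F count now 6)
Step 3: +6 fires, +6 burnt (F count now 6)
Step 4: +4 fires, +6 burnt (F count now 4)
Step 5: +1 fires, +4 burnt (F count now 1)
Step 6: +1 fires, +1 burnt (F count now 1)
Step 7: +0 fires, +1 burnt (F count now 0)
Fire out after step 7
Initially T: 23, now '.': 29
Total burnt (originally-T cells now '.'): 22

Answer: 22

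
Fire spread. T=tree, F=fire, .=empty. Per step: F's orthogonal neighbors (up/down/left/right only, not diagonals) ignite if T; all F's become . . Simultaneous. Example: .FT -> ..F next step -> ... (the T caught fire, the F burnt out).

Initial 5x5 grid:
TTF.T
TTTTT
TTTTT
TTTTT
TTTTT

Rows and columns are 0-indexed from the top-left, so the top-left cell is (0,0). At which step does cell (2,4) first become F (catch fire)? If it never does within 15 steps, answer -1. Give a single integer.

Step 1: cell (2,4)='T' (+2 fires, +1 burnt)
Step 2: cell (2,4)='T' (+4 fires, +2 burnt)
Step 3: cell (2,4)='T' (+5 fires, +4 burnt)
Step 4: cell (2,4)='F' (+6 fires, +5 burnt)
  -> target ignites at step 4
Step 5: cell (2,4)='.' (+4 fires, +6 burnt)
Step 6: cell (2,4)='.' (+2 fires, +4 burnt)
Step 7: cell (2,4)='.' (+0 fires, +2 burnt)
  fire out at step 7

4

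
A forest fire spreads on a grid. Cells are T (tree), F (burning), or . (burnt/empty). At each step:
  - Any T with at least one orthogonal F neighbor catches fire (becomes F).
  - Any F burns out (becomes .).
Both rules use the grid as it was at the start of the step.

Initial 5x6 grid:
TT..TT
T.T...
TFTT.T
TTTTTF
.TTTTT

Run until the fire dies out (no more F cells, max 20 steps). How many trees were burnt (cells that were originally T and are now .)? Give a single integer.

Step 1: +6 fires, +2 burnt (F count now 6)
Step 2: +8 fires, +6 burnt (F count now 8)
Step 3: +3 fires, +8 burnt (F count now 3)
Step 4: +1 fires, +3 burnt (F count now 1)
Step 5: +0 fires, +1 burnt (F count now 0)
Fire out after step 5
Initially T: 20, now '.': 28
Total burnt (originally-T cells now '.'): 18

Answer: 18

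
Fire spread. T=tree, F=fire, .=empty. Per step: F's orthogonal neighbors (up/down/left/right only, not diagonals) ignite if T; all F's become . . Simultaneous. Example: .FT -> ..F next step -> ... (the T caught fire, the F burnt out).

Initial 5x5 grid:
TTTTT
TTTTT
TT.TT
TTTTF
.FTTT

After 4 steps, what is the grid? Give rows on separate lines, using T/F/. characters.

Step 1: 5 trees catch fire, 2 burn out
  TTTTT
  TTTTT
  TT.TF
  TFTF.
  ..FTF
Step 2: 6 trees catch fire, 5 burn out
  TTTTT
  TTTTF
  TF.F.
  F.F..
  ...F.
Step 3: 4 trees catch fire, 6 burn out
  TTTTF
  TFTF.
  F....
  .....
  .....
Step 4: 4 trees catch fire, 4 burn out
  TFTF.
  F.F..
  .....
  .....
  .....

TFTF.
F.F..
.....
.....
.....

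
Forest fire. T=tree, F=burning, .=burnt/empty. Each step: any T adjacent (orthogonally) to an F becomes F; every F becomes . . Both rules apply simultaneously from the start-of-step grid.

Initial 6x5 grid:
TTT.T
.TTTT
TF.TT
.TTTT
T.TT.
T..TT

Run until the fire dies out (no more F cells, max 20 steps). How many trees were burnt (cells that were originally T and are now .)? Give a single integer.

Step 1: +3 fires, +1 burnt (F count now 3)
Step 2: +3 fires, +3 burnt (F count now 3)
Step 3: +5 fires, +3 burnt (F count now 5)
Step 4: +4 fires, +5 burnt (F count now 4)
Step 5: +3 fires, +4 burnt (F count now 3)
Step 6: +1 fires, +3 burnt (F count now 1)
Step 7: +0 fires, +1 burnt (F count now 0)
Fire out after step 7
Initially T: 21, now '.': 28
Total burnt (originally-T cells now '.'): 19

Answer: 19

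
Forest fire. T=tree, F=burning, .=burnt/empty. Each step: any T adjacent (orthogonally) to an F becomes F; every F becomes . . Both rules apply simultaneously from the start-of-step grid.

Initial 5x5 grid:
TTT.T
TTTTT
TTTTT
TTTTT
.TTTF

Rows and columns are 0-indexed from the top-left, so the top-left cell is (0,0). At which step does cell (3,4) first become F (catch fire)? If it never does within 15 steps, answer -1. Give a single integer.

Step 1: cell (3,4)='F' (+2 fires, +1 burnt)
  -> target ignites at step 1
Step 2: cell (3,4)='.' (+3 fires, +2 burnt)
Step 3: cell (3,4)='.' (+4 fires, +3 burnt)
Step 4: cell (3,4)='.' (+4 fires, +4 burnt)
Step 5: cell (3,4)='.' (+3 fires, +4 burnt)
Step 6: cell (3,4)='.' (+3 fires, +3 burnt)
Step 7: cell (3,4)='.' (+2 fires, +3 burnt)
Step 8: cell (3,4)='.' (+1 fires, +2 burnt)
Step 9: cell (3,4)='.' (+0 fires, +1 burnt)
  fire out at step 9

1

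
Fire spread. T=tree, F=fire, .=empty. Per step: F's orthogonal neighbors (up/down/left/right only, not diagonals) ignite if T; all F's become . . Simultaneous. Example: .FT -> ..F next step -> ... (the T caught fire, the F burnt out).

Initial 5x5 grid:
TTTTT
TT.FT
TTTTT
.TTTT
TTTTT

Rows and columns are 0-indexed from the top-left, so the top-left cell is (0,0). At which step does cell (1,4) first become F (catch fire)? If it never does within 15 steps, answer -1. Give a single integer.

Step 1: cell (1,4)='F' (+3 fires, +1 burnt)
  -> target ignites at step 1
Step 2: cell (1,4)='.' (+5 fires, +3 burnt)
Step 3: cell (1,4)='.' (+5 fires, +5 burnt)
Step 4: cell (1,4)='.' (+6 fires, +5 burnt)
Step 5: cell (1,4)='.' (+2 fires, +6 burnt)
Step 6: cell (1,4)='.' (+1 fires, +2 burnt)
Step 7: cell (1,4)='.' (+0 fires, +1 burnt)
  fire out at step 7

1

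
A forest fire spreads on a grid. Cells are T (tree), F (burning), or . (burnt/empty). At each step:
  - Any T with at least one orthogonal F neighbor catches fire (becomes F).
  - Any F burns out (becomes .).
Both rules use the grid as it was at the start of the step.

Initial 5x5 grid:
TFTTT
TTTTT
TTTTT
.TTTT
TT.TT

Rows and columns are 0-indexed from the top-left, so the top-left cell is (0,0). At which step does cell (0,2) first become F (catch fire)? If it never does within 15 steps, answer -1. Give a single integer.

Step 1: cell (0,2)='F' (+3 fires, +1 burnt)
  -> target ignites at step 1
Step 2: cell (0,2)='.' (+4 fires, +3 burnt)
Step 3: cell (0,2)='.' (+5 fires, +4 burnt)
Step 4: cell (0,2)='.' (+4 fires, +5 burnt)
Step 5: cell (0,2)='.' (+3 fires, +4 burnt)
Step 6: cell (0,2)='.' (+2 fires, +3 burnt)
Step 7: cell (0,2)='.' (+1 fires, +2 burnt)
Step 8: cell (0,2)='.' (+0 fires, +1 burnt)
  fire out at step 8

1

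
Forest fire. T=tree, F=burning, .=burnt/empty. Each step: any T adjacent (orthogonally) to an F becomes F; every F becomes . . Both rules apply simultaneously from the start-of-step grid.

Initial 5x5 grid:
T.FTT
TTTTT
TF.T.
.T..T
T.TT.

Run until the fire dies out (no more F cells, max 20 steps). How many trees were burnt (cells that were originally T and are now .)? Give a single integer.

Answer: 11

Derivation:
Step 1: +5 fires, +2 burnt (F count now 5)
Step 2: +3 fires, +5 burnt (F count now 3)
Step 3: +3 fires, +3 burnt (F count now 3)
Step 4: +0 fires, +3 burnt (F count now 0)
Fire out after step 4
Initially T: 15, now '.': 21
Total burnt (originally-T cells now '.'): 11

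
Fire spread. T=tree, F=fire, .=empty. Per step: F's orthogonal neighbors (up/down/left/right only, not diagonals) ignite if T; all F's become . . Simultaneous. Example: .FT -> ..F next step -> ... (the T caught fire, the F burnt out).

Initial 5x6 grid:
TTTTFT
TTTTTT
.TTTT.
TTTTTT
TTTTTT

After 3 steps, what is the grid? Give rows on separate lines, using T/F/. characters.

Step 1: 3 trees catch fire, 1 burn out
  TTTF.F
  TTTTFT
  .TTTT.
  TTTTTT
  TTTTTT
Step 2: 4 trees catch fire, 3 burn out
  TTF...
  TTTF.F
  .TTTF.
  TTTTTT
  TTTTTT
Step 3: 4 trees catch fire, 4 burn out
  TF....
  TTF...
  .TTF..
  TTTTFT
  TTTTTT

TF....
TTF...
.TTF..
TTTTFT
TTTTTT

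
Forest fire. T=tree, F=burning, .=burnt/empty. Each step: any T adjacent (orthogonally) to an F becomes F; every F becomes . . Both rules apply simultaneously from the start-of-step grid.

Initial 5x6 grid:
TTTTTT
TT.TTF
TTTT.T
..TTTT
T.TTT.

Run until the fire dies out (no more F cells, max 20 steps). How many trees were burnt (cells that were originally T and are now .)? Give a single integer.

Answer: 22

Derivation:
Step 1: +3 fires, +1 burnt (F count now 3)
Step 2: +3 fires, +3 burnt (F count now 3)
Step 3: +3 fires, +3 burnt (F count now 3)
Step 4: +4 fires, +3 burnt (F count now 4)
Step 5: +4 fires, +4 burnt (F count now 4)
Step 6: +4 fires, +4 burnt (F count now 4)
Step 7: +1 fires, +4 burnt (F count now 1)
Step 8: +0 fires, +1 burnt (F count now 0)
Fire out after step 8
Initially T: 23, now '.': 29
Total burnt (originally-T cells now '.'): 22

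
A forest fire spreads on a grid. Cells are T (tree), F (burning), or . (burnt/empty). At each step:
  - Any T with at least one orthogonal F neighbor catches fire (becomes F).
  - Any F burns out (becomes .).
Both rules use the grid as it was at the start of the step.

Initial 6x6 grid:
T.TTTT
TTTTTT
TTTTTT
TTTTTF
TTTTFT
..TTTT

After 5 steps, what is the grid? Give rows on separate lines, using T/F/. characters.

Step 1: 5 trees catch fire, 2 burn out
  T.TTTT
  TTTTTT
  TTTTTF
  TTTTF.
  TTTF.F
  ..TTFT
Step 2: 6 trees catch fire, 5 burn out
  T.TTTT
  TTTTTF
  TTTTF.
  TTTF..
  TTF...
  ..TF.F
Step 3: 6 trees catch fire, 6 burn out
  T.TTTF
  TTTTF.
  TTTF..
  TTF...
  TF....
  ..F...
Step 4: 5 trees catch fire, 6 burn out
  T.TTF.
  TTTF..
  TTF...
  TF....
  F.....
  ......
Step 5: 4 trees catch fire, 5 burn out
  T.TF..
  TTF...
  TF....
  F.....
  ......
  ......

T.TF..
TTF...
TF....
F.....
......
......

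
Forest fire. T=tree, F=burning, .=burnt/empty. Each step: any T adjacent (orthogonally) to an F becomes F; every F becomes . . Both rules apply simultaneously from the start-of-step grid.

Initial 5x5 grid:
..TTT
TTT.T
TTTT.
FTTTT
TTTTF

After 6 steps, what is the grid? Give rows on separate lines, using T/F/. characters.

Step 1: 5 trees catch fire, 2 burn out
  ..TTT
  TTT.T
  FTTT.
  .FTTF
  FTTF.
Step 2: 6 trees catch fire, 5 burn out
  ..TTT
  FTT.T
  .FTT.
  ..FF.
  .FF..
Step 3: 3 trees catch fire, 6 burn out
  ..TTT
  .FT.T
  ..FF.
  .....
  .....
Step 4: 1 trees catch fire, 3 burn out
  ..TTT
  ..F.T
  .....
  .....
  .....
Step 5: 1 trees catch fire, 1 burn out
  ..FTT
  ....T
  .....
  .....
  .....
Step 6: 1 trees catch fire, 1 burn out
  ...FT
  ....T
  .....
  .....
  .....

...FT
....T
.....
.....
.....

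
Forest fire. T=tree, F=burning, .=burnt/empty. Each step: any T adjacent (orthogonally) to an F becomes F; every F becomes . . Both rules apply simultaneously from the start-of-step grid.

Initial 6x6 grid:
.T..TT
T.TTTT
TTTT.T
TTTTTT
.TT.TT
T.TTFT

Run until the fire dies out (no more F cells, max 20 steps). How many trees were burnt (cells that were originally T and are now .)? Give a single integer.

Step 1: +3 fires, +1 burnt (F count now 3)
Step 2: +3 fires, +3 burnt (F count now 3)
Step 3: +3 fires, +3 burnt (F count now 3)
Step 4: +4 fires, +3 burnt (F count now 4)
Step 5: +4 fires, +4 burnt (F count now 4)
Step 6: +5 fires, +4 burnt (F count now 5)
Step 7: +2 fires, +5 burnt (F count now 2)
Step 8: +1 fires, +2 burnt (F count now 1)
Step 9: +0 fires, +1 burnt (F count now 0)
Fire out after step 9
Initially T: 27, now '.': 34
Total burnt (originally-T cells now '.'): 25

Answer: 25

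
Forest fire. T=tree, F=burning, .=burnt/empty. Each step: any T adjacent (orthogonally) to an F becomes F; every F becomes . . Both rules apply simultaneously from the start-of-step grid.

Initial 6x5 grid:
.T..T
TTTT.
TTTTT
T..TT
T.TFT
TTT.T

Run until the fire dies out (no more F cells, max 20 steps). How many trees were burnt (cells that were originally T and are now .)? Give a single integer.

Answer: 20

Derivation:
Step 1: +3 fires, +1 burnt (F count now 3)
Step 2: +4 fires, +3 burnt (F count now 4)
Step 3: +4 fires, +4 burnt (F count now 4)
Step 4: +3 fires, +4 burnt (F count now 3)
Step 5: +3 fires, +3 burnt (F count now 3)
Step 6: +3 fires, +3 burnt (F count now 3)
Step 7: +0 fires, +3 burnt (F count now 0)
Fire out after step 7
Initially T: 21, now '.': 29
Total burnt (originally-T cells now '.'): 20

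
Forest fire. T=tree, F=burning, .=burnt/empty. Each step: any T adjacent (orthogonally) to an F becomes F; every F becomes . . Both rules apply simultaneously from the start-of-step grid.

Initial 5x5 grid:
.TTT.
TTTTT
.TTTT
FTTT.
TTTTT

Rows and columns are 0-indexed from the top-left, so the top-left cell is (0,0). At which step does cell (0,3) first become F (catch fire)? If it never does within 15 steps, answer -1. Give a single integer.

Step 1: cell (0,3)='T' (+2 fires, +1 burnt)
Step 2: cell (0,3)='T' (+3 fires, +2 burnt)
Step 3: cell (0,3)='T' (+4 fires, +3 burnt)
Step 4: cell (0,3)='T' (+5 fires, +4 burnt)
Step 5: cell (0,3)='T' (+4 fires, +5 burnt)
Step 6: cell (0,3)='F' (+2 fires, +4 burnt)
  -> target ignites at step 6
Step 7: cell (0,3)='.' (+0 fires, +2 burnt)
  fire out at step 7

6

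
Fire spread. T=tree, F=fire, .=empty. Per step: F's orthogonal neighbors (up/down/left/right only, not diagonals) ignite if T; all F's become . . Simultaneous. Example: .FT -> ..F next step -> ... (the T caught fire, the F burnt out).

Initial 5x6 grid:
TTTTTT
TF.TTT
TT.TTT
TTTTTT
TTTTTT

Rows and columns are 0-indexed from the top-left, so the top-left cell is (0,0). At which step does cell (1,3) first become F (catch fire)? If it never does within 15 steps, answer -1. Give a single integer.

Step 1: cell (1,3)='T' (+3 fires, +1 burnt)
Step 2: cell (1,3)='T' (+4 fires, +3 burnt)
Step 3: cell (1,3)='T' (+4 fires, +4 burnt)
Step 4: cell (1,3)='F' (+5 fires, +4 burnt)
  -> target ignites at step 4
Step 5: cell (1,3)='.' (+5 fires, +5 burnt)
Step 6: cell (1,3)='.' (+4 fires, +5 burnt)
Step 7: cell (1,3)='.' (+2 fires, +4 burnt)
Step 8: cell (1,3)='.' (+0 fires, +2 burnt)
  fire out at step 8

4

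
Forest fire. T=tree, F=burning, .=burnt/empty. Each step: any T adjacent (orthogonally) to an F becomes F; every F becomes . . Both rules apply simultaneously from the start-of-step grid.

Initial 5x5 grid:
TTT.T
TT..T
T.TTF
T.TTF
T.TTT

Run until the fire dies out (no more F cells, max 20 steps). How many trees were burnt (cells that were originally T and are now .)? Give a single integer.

Answer: 9

Derivation:
Step 1: +4 fires, +2 burnt (F count now 4)
Step 2: +4 fires, +4 burnt (F count now 4)
Step 3: +1 fires, +4 burnt (F count now 1)
Step 4: +0 fires, +1 burnt (F count now 0)
Fire out after step 4
Initially T: 17, now '.': 17
Total burnt (originally-T cells now '.'): 9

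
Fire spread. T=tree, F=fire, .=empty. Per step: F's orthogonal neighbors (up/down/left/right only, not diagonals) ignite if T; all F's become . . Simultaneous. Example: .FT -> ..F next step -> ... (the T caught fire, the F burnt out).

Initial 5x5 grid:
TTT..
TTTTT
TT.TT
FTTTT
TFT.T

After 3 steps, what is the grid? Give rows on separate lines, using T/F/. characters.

Step 1: 4 trees catch fire, 2 burn out
  TTT..
  TTTTT
  FT.TT
  .FTTT
  F.F.T
Step 2: 3 trees catch fire, 4 burn out
  TTT..
  FTTTT
  .F.TT
  ..FTT
  ....T
Step 3: 3 trees catch fire, 3 burn out
  FTT..
  .FTTT
  ...TT
  ...FT
  ....T

FTT..
.FTTT
...TT
...FT
....T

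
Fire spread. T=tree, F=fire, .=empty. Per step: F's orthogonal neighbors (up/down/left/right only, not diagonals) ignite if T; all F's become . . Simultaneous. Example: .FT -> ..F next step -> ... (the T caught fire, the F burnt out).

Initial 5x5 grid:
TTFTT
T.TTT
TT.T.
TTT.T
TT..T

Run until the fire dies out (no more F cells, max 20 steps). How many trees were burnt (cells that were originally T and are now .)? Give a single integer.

Answer: 16

Derivation:
Step 1: +3 fires, +1 burnt (F count now 3)
Step 2: +3 fires, +3 burnt (F count now 3)
Step 3: +3 fires, +3 burnt (F count now 3)
Step 4: +1 fires, +3 burnt (F count now 1)
Step 5: +2 fires, +1 burnt (F count now 2)
Step 6: +2 fires, +2 burnt (F count now 2)
Step 7: +2 fires, +2 burnt (F count now 2)
Step 8: +0 fires, +2 burnt (F count now 0)
Fire out after step 8
Initially T: 18, now '.': 23
Total burnt (originally-T cells now '.'): 16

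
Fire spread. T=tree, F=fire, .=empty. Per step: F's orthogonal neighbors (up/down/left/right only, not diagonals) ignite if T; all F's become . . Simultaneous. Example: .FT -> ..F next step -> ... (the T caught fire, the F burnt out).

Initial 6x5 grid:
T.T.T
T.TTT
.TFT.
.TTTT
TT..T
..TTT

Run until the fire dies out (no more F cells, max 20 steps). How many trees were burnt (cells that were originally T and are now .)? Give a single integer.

Step 1: +4 fires, +1 burnt (F count now 4)
Step 2: +4 fires, +4 burnt (F count now 4)
Step 3: +3 fires, +4 burnt (F count now 3)
Step 4: +3 fires, +3 burnt (F count now 3)
Step 5: +1 fires, +3 burnt (F count now 1)
Step 6: +1 fires, +1 burnt (F count now 1)
Step 7: +1 fires, +1 burnt (F count now 1)
Step 8: +0 fires, +1 burnt (F count now 0)
Fire out after step 8
Initially T: 19, now '.': 28
Total burnt (originally-T cells now '.'): 17

Answer: 17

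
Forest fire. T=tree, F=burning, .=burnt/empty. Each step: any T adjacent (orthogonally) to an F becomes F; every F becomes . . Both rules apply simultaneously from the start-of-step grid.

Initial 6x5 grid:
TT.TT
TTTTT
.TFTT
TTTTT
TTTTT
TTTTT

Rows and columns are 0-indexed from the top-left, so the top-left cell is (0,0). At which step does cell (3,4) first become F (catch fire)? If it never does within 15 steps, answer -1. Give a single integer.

Step 1: cell (3,4)='T' (+4 fires, +1 burnt)
Step 2: cell (3,4)='T' (+6 fires, +4 burnt)
Step 3: cell (3,4)='F' (+9 fires, +6 burnt)
  -> target ignites at step 3
Step 4: cell (3,4)='.' (+6 fires, +9 burnt)
Step 5: cell (3,4)='.' (+2 fires, +6 burnt)
Step 6: cell (3,4)='.' (+0 fires, +2 burnt)
  fire out at step 6

3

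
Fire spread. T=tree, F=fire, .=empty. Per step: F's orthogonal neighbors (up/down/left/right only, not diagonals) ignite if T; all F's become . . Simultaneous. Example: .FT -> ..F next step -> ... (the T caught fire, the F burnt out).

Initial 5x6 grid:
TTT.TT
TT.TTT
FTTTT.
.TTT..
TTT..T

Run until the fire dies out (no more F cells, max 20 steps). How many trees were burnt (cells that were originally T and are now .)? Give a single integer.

Step 1: +2 fires, +1 burnt (F count now 2)
Step 2: +4 fires, +2 burnt (F count now 4)
Step 3: +4 fires, +4 burnt (F count now 4)
Step 4: +6 fires, +4 burnt (F count now 6)
Step 5: +1 fires, +6 burnt (F count now 1)
Step 6: +2 fires, +1 burnt (F count now 2)
Step 7: +1 fires, +2 burnt (F count now 1)
Step 8: +0 fires, +1 burnt (F count now 0)
Fire out after step 8
Initially T: 21, now '.': 29
Total burnt (originally-T cells now '.'): 20

Answer: 20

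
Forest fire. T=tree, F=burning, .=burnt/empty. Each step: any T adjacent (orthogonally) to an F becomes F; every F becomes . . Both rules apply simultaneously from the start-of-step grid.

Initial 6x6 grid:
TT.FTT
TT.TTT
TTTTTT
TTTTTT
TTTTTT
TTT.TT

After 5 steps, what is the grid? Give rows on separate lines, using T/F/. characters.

Step 1: 2 trees catch fire, 1 burn out
  TT..FT
  TT.FTT
  TTTTTT
  TTTTTT
  TTTTTT
  TTT.TT
Step 2: 3 trees catch fire, 2 burn out
  TT...F
  TT..FT
  TTTFTT
  TTTTTT
  TTTTTT
  TTT.TT
Step 3: 4 trees catch fire, 3 burn out
  TT....
  TT...F
  TTF.FT
  TTTFTT
  TTTTTT
  TTT.TT
Step 4: 5 trees catch fire, 4 burn out
  TT....
  TT....
  TF...F
  TTF.FT
  TTTFTT
  TTT.TT
Step 5: 6 trees catch fire, 5 burn out
  TT....
  TF....
  F.....
  TF...F
  TTF.FT
  TTT.TT

TT....
TF....
F.....
TF...F
TTF.FT
TTT.TT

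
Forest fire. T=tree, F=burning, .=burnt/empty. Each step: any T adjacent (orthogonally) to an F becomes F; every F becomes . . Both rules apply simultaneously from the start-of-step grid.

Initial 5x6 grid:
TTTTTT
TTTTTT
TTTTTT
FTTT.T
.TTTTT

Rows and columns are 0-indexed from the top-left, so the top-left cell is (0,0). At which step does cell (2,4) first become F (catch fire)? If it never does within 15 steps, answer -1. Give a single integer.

Step 1: cell (2,4)='T' (+2 fires, +1 burnt)
Step 2: cell (2,4)='T' (+4 fires, +2 burnt)
Step 3: cell (2,4)='T' (+5 fires, +4 burnt)
Step 4: cell (2,4)='T' (+4 fires, +5 burnt)
Step 5: cell (2,4)='F' (+4 fires, +4 burnt)
  -> target ignites at step 5
Step 6: cell (2,4)='.' (+4 fires, +4 burnt)
Step 7: cell (2,4)='.' (+3 fires, +4 burnt)
Step 8: cell (2,4)='.' (+1 fires, +3 burnt)
Step 9: cell (2,4)='.' (+0 fires, +1 burnt)
  fire out at step 9

5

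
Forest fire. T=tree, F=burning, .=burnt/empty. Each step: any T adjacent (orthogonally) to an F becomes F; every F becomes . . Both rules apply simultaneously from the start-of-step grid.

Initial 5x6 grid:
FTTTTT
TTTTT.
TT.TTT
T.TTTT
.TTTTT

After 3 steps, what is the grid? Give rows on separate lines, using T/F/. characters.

Step 1: 2 trees catch fire, 1 burn out
  .FTTTT
  FTTTT.
  TT.TTT
  T.TTTT
  .TTTTT
Step 2: 3 trees catch fire, 2 burn out
  ..FTTT
  .FTTT.
  FT.TTT
  T.TTTT
  .TTTTT
Step 3: 4 trees catch fire, 3 burn out
  ...FTT
  ..FTT.
  .F.TTT
  F.TTTT
  .TTTTT

...FTT
..FTT.
.F.TTT
F.TTTT
.TTTTT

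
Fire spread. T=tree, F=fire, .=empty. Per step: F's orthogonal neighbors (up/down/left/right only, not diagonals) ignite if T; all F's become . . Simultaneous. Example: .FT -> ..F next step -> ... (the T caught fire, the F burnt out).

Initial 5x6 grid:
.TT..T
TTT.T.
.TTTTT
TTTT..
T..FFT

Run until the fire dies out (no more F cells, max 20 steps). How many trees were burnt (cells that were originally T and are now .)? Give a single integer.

Step 1: +2 fires, +2 burnt (F count now 2)
Step 2: +2 fires, +2 burnt (F count now 2)
Step 3: +3 fires, +2 burnt (F count now 3)
Step 4: +5 fires, +3 burnt (F count now 5)
Step 5: +3 fires, +5 burnt (F count now 3)
Step 6: +2 fires, +3 burnt (F count now 2)
Step 7: +0 fires, +2 burnt (F count now 0)
Fire out after step 7
Initially T: 18, now '.': 29
Total burnt (originally-T cells now '.'): 17

Answer: 17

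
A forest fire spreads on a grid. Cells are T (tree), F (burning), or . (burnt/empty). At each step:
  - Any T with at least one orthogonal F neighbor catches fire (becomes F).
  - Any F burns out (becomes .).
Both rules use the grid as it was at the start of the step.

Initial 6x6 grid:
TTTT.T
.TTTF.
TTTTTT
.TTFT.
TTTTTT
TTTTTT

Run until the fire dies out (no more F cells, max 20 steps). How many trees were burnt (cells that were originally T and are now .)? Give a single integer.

Step 1: +6 fires, +2 burnt (F count now 6)
Step 2: +8 fires, +6 burnt (F count now 8)
Step 3: +7 fires, +8 burnt (F count now 7)
Step 4: +5 fires, +7 burnt (F count now 5)
Step 5: +2 fires, +5 burnt (F count now 2)
Step 6: +0 fires, +2 burnt (F count now 0)
Fire out after step 6
Initially T: 29, now '.': 35
Total burnt (originally-T cells now '.'): 28

Answer: 28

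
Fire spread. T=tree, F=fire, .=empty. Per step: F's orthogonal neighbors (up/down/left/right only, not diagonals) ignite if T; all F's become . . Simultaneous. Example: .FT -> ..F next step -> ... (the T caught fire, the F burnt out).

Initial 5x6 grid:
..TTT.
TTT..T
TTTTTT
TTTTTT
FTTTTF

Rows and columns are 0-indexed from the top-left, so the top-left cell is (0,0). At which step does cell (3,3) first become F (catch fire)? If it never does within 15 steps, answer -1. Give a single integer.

Step 1: cell (3,3)='T' (+4 fires, +2 burnt)
Step 2: cell (3,3)='T' (+6 fires, +4 burnt)
Step 3: cell (3,3)='F' (+6 fires, +6 burnt)
  -> target ignites at step 3
Step 4: cell (3,3)='.' (+3 fires, +6 burnt)
Step 5: cell (3,3)='.' (+1 fires, +3 burnt)
Step 6: cell (3,3)='.' (+1 fires, +1 burnt)
Step 7: cell (3,3)='.' (+1 fires, +1 burnt)
Step 8: cell (3,3)='.' (+1 fires, +1 burnt)
Step 9: cell (3,3)='.' (+0 fires, +1 burnt)
  fire out at step 9

3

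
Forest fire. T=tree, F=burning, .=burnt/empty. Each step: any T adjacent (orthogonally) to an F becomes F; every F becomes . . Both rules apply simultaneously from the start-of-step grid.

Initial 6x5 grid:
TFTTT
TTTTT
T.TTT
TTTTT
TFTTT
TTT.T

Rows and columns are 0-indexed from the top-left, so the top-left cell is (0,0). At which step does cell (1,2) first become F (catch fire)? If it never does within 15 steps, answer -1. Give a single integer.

Step 1: cell (1,2)='T' (+7 fires, +2 burnt)
Step 2: cell (1,2)='F' (+8 fires, +7 burnt)
  -> target ignites at step 2
Step 3: cell (1,2)='.' (+6 fires, +8 burnt)
Step 4: cell (1,2)='.' (+4 fires, +6 burnt)
Step 5: cell (1,2)='.' (+1 fires, +4 burnt)
Step 6: cell (1,2)='.' (+0 fires, +1 burnt)
  fire out at step 6

2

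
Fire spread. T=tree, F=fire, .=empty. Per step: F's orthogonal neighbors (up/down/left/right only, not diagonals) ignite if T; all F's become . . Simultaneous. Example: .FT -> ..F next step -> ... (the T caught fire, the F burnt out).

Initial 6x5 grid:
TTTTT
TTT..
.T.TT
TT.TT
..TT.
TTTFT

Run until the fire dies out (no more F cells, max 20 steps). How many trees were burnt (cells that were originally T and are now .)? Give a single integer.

Step 1: +3 fires, +1 burnt (F count now 3)
Step 2: +3 fires, +3 burnt (F count now 3)
Step 3: +3 fires, +3 burnt (F count now 3)
Step 4: +1 fires, +3 burnt (F count now 1)
Step 5: +0 fires, +1 burnt (F count now 0)
Fire out after step 5
Initially T: 21, now '.': 19
Total burnt (originally-T cells now '.'): 10

Answer: 10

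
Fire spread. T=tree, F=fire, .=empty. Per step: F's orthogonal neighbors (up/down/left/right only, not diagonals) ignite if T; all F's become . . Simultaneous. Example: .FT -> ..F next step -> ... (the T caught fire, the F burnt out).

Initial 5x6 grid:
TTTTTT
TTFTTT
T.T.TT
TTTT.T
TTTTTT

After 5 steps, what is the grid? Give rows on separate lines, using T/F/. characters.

Step 1: 4 trees catch fire, 1 burn out
  TTFTTT
  TF.FTT
  T.F.TT
  TTTT.T
  TTTTTT
Step 2: 5 trees catch fire, 4 burn out
  TF.FTT
  F...FT
  T...TT
  TTFT.T
  TTTTTT
Step 3: 8 trees catch fire, 5 burn out
  F...FT
  .....F
  F...FT
  TF.F.T
  TTFTTT
Step 4: 5 trees catch fire, 8 burn out
  .....F
  ......
  .....F
  F....T
  TF.FTT
Step 5: 3 trees catch fire, 5 burn out
  ......
  ......
  ......
  .....F
  F...FT

......
......
......
.....F
F...FT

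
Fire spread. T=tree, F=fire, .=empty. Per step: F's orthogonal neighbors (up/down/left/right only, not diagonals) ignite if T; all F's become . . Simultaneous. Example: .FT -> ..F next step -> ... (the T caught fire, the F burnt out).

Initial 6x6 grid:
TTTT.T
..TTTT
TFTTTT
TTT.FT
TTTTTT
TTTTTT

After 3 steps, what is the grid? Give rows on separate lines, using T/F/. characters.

Step 1: 6 trees catch fire, 2 burn out
  TTTT.T
  ..TTTT
  F.FTFT
  TFT..F
  TTTTFT
  TTTTTT
Step 2: 10 trees catch fire, 6 burn out
  TTTT.T
  ..FTFT
  ...F.F
  F.F...
  TFTF.F
  TTTTFT
Step 3: 8 trees catch fire, 10 burn out
  TTFT.T
  ...F.F
  ......
  ......
  F.F...
  TFTF.F

TTFT.T
...F.F
......
......
F.F...
TFTF.F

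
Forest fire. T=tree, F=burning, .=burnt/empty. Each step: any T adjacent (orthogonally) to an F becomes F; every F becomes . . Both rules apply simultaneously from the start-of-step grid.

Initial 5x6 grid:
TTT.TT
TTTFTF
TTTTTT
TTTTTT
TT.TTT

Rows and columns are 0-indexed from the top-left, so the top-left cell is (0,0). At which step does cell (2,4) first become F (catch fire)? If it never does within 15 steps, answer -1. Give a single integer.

Step 1: cell (2,4)='T' (+5 fires, +2 burnt)
Step 2: cell (2,4)='F' (+7 fires, +5 burnt)
  -> target ignites at step 2
Step 3: cell (2,4)='.' (+7 fires, +7 burnt)
Step 4: cell (2,4)='.' (+4 fires, +7 burnt)
Step 5: cell (2,4)='.' (+2 fires, +4 burnt)
Step 6: cell (2,4)='.' (+1 fires, +2 burnt)
Step 7: cell (2,4)='.' (+0 fires, +1 burnt)
  fire out at step 7

2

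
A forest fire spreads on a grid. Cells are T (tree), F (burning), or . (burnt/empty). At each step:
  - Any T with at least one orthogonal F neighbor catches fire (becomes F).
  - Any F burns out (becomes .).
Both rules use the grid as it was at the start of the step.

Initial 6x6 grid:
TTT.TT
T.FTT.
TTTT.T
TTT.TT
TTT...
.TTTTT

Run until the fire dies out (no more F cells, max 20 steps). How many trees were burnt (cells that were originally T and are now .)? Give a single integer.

Answer: 23

Derivation:
Step 1: +3 fires, +1 burnt (F count now 3)
Step 2: +5 fires, +3 burnt (F count now 5)
Step 3: +5 fires, +5 burnt (F count now 5)
Step 4: +5 fires, +5 burnt (F count now 5)
Step 5: +3 fires, +5 burnt (F count now 3)
Step 6: +1 fires, +3 burnt (F count now 1)
Step 7: +1 fires, +1 burnt (F count now 1)
Step 8: +0 fires, +1 burnt (F count now 0)
Fire out after step 8
Initially T: 26, now '.': 33
Total burnt (originally-T cells now '.'): 23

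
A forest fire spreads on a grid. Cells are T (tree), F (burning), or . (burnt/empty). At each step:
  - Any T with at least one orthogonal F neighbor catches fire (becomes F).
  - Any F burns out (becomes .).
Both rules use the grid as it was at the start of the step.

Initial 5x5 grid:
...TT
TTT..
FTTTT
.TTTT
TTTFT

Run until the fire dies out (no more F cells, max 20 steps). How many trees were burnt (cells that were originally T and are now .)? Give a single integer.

Step 1: +5 fires, +2 burnt (F count now 5)
Step 2: +7 fires, +5 burnt (F count now 7)
Step 3: +3 fires, +7 burnt (F count now 3)
Step 4: +0 fires, +3 burnt (F count now 0)
Fire out after step 4
Initially T: 17, now '.': 23
Total burnt (originally-T cells now '.'): 15

Answer: 15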